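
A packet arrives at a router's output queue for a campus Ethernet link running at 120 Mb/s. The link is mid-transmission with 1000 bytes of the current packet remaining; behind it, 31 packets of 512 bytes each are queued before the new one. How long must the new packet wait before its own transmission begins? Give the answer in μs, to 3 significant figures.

Each queued packet: L/R = 4096/120000000 = 34.1333 μs.
31 queued → 1058.13 μs.
Plus remaining 8000 bits of current packet: 66.6667 μs.
Queuing delay = 1120 μs.

1120 μs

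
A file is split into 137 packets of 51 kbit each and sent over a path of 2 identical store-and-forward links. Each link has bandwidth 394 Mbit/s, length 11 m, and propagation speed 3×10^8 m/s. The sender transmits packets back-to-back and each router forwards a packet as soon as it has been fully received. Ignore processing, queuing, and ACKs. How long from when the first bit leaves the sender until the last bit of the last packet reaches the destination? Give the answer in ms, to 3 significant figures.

17.9 ms

Per-hop transmission t_tx = L/R = 51000/394000000 = 0.129442 ms.
Per-hop propagation t_prop = 11/300000000 = 3.66667e-05 ms.
Pipeline fill: first packet needs 2·t_tx to clear all hops; remaining 136 packets each add one t_tx.
Total = (2+137-1)·t_tx + 2·t_prop = 138·0.129442 + 2·3.66667e-05 = 17.9 ms.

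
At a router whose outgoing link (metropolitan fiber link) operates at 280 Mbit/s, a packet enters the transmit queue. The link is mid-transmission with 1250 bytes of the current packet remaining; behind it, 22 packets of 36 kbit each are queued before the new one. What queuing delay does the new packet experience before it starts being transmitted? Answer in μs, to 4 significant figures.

Each queued packet: L/R = 36000/280000000 = 128.571 μs.
22 queued → 2828.57 μs.
Plus remaining 10000 bits of current packet: 35.7143 μs.
Queuing delay = 2864 μs.

2864 μs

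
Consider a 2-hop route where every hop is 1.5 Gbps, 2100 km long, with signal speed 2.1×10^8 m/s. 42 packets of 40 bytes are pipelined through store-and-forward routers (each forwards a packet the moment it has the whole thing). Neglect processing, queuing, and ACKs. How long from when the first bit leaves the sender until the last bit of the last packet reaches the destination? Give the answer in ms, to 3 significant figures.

20.0 ms

Per-hop transmission t_tx = L/R = 320/1500000000 = 0.000213333 ms.
Per-hop propagation t_prop = 2100000/210000000 = 10 ms.
Pipeline fill: first packet needs 2·t_tx to clear all hops; remaining 41 packets each add one t_tx.
Total = (2+42-1)·t_tx + 2·t_prop = 43·0.000213333 + 2·10 = 20.0 ms.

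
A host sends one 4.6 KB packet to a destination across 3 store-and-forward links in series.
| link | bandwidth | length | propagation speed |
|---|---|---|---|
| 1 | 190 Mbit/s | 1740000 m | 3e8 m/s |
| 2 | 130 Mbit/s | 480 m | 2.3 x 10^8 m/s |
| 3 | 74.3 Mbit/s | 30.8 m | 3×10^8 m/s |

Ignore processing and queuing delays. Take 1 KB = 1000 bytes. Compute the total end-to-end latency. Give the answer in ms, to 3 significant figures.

6.77 ms

L = 36800 bits.
Transmission delays (L/R per hop): 0.193684, 0.283077, 0.495289 ms; sum = 0.972051 ms.
Propagation delays (d/s per hop): 5.8, 0.00208696, 0.000102667 ms; sum = 5.80219 ms.
End-to-end = 6.77 ms.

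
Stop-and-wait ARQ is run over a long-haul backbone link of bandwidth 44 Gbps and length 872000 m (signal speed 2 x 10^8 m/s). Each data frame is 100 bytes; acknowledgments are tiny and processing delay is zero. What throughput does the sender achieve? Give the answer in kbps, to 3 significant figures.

91.7 kbps

t_tx = L/R = 800/44000000000 = 1.81818e-08 s.
t_prop = 872000/200000000 = 0.00436 s; RTT = 0.00872 s.
Cycle = t_tx + RTT = 0.00872002 s.
Throughput = L / cycle = 800 / 0.00872002 = 91.7 kbps.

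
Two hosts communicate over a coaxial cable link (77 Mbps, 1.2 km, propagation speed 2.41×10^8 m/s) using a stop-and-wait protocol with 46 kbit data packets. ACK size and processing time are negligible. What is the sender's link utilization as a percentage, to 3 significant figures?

t_tx = L/R = 46000/77000000 = 0.000597403 s.
t_prop = 1200/241000000 = 4.97925e-06 s; RTT = 9.95851e-06 s.
Cycle = t_tx + RTT = 0.000607361 s.
Utilization = t_tx / cycle = 0.000597403/0.000607361 = 98.4 %.

98.4 %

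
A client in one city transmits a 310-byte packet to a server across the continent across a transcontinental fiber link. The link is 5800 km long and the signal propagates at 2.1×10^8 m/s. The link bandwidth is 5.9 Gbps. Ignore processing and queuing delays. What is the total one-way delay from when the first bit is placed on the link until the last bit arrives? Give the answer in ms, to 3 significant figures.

L = 310 × 8 = 2480 bits.
Transmission delay = L/R = 2480 / 5900000000 = 0.000420339 ms.
Propagation delay = d/s = 5800000 m / 210000000 m/s = 27.619 ms.
Total = 27.6 ms.

27.6 ms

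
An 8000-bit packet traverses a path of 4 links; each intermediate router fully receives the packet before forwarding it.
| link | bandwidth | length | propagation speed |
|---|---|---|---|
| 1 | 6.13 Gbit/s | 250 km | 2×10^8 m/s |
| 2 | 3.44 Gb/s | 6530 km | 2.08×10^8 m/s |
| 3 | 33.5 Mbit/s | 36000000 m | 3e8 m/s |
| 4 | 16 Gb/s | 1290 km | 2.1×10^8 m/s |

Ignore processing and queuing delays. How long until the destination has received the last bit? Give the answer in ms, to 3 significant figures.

159 ms

Transmission delays (L/R per hop): 0.00130506, 0.00232558, 0.238806, 0.0005 ms; sum = 0.242937 ms.
Propagation delays (d/s per hop): 1.25, 31.3942, 120, 6.14286 ms; sum = 158.787 ms.
End-to-end = 159 ms.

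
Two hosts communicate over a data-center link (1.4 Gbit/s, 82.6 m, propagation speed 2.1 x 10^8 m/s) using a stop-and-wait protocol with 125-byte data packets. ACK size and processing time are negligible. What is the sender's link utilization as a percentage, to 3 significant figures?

47.6 %

t_tx = L/R = 1000/1400000000 = 7.14286e-07 s.
t_prop = 82.6/210000000 = 3.93333e-07 s; RTT = 7.86667e-07 s.
Cycle = t_tx + RTT = 1.50095e-06 s.
Utilization = t_tx / cycle = 7.14286e-07/1.50095e-06 = 47.6 %.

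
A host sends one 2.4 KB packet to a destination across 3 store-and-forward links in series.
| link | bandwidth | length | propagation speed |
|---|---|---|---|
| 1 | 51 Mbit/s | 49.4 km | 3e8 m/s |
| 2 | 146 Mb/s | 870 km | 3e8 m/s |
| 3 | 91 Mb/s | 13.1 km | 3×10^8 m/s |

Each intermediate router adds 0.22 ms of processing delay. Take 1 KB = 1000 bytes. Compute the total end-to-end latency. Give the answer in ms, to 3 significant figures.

L = 19200 bits.
Transmission delays (L/R per hop): 0.376471, 0.131507, 0.210989 ms; sum = 0.718966 ms.
Propagation delays (d/s per hop): 0.164667, 2.9, 0.0436667 ms; sum = 3.10833 ms.
Processing at 2 router(s): 2 × 0.22 ms = 0.44 ms.
End-to-end = 4.27 ms.

4.27 ms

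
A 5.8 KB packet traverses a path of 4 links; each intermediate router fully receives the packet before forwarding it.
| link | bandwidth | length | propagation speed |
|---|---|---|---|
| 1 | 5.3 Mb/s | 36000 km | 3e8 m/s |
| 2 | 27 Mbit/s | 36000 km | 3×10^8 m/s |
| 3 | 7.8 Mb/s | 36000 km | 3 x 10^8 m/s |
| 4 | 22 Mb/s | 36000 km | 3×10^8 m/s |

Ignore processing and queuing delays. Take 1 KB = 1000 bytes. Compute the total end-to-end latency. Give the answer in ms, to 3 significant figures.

499 ms

L = 46400 bits.
Transmission delays (L/R per hop): 8.75472, 1.71852, 5.94872, 2.10909 ms; sum = 18.531 ms.
Propagation delays (d/s per hop): 120, 120, 120, 120 ms; sum = 480 ms.
End-to-end = 499 ms.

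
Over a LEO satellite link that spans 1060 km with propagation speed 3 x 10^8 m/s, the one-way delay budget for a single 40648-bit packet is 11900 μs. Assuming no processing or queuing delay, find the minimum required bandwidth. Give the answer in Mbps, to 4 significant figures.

Propagation delay = 1060000 / 300000000 = 3533.33 μs.
Transmission budget = 11900 − 3533.33 = 8366.67 μs.
R ≥ L / t_tx = 40648 bits / 0.00836667 s = 4.858 Mbps.

4.858 Mbps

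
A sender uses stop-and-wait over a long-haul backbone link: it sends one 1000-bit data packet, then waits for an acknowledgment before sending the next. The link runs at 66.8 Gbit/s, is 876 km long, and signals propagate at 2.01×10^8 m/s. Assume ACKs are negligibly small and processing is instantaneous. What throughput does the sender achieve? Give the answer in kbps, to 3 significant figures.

t_tx = L/R = 1000/66800000000 = 1.49701e-08 s.
t_prop = 876000/2.01e+08 = 0.00435821 s; RTT = 0.00871642 s.
Cycle = t_tx + RTT = 0.00871643 s.
Throughput = L / cycle = 1000 / 0.00871643 = 115 kbps.

115 kbps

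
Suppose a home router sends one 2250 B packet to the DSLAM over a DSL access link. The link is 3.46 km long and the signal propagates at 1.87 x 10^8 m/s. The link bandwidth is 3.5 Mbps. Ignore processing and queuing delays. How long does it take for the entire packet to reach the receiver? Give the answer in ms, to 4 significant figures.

5.161 ms

L = 2250 × 8 = 18000 bits.
Transmission delay = L/R = 18000 / 3500000 = 5.14286 ms.
Propagation delay = d/s = 3460 m / 187000000 m/s = 0.0185027 ms.
Total = 5.161 ms.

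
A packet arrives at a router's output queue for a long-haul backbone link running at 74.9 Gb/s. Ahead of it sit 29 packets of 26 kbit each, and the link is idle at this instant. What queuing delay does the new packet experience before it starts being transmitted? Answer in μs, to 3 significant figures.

10.1 μs

Each queued packet: L/R = 26000/74900000000 = 0.34713 μs.
29 queued → 10.0668 μs.
Queuing delay = 10.1 μs.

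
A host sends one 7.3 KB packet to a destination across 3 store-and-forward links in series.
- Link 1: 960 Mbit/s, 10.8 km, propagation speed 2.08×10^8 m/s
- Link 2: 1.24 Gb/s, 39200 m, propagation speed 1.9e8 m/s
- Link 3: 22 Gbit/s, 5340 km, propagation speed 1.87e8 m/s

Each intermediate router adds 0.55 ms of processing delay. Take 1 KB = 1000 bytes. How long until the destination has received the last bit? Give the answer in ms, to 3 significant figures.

L = 58400 bits.
Transmission delays (L/R per hop): 0.0608333, 0.0470968, 0.00265455 ms; sum = 0.110585 ms.
Propagation delays (d/s per hop): 0.0519231, 0.206316, 28.5561 ms; sum = 28.8144 ms.
Processing at 2 router(s): 2 × 0.55 ms = 1.1 ms.
End-to-end = 30.0 ms.

30.0 ms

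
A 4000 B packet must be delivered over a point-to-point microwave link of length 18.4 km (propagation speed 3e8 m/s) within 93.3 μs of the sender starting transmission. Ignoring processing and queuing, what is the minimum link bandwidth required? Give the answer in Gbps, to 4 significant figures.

L = 32000 bits.
Propagation delay = 18400 / 300000000 = 61.3333 μs.
Transmission budget = 93.3 − 61.3333 = 31.9667 μs.
R ≥ L / t_tx = 32000 bits / 3.19667e-05 s = 1.001 Gbps.

1.001 Gbps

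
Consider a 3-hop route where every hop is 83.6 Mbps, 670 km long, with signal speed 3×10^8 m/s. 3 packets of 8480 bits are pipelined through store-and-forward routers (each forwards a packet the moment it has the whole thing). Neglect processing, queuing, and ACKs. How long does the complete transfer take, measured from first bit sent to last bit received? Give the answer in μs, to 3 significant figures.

Per-hop transmission t_tx = L/R = 8480/83600000 = 101.435 μs.
Per-hop propagation t_prop = 670000/300000000 = 2233.33 μs.
Pipeline fill: first packet needs 3·t_tx to clear all hops; remaining 2 packets each add one t_tx.
Total = (3+3-1)·t_tx + 3·t_prop = 5·101.435 + 3·2233.33 = 7210 μs.

7210 μs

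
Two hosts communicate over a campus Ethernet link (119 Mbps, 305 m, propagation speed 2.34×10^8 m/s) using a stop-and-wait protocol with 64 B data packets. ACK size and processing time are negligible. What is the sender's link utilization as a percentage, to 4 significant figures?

t_tx = L/R = 512/119000000 = 4.30252e-06 s.
t_prop = 305/234000000 = 1.30342e-06 s; RTT = 2.60684e-06 s.
Cycle = t_tx + RTT = 6.90936e-06 s.
Utilization = t_tx / cycle = 4.30252e-06/6.90936e-06 = 62.27 %.

62.27 %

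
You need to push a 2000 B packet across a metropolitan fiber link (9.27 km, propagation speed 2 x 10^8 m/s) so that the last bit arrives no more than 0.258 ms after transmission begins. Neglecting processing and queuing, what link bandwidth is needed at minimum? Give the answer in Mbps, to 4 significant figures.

L = 16000 bits.
Propagation delay = 9270 / 200000000 = 0.04635 ms.
Transmission budget = 0.258 − 0.04635 = 0.21165 ms.
R ≥ L / t_tx = 16000 bits / 0.00021165 s = 75.60 Mbps.

75.60 Mbps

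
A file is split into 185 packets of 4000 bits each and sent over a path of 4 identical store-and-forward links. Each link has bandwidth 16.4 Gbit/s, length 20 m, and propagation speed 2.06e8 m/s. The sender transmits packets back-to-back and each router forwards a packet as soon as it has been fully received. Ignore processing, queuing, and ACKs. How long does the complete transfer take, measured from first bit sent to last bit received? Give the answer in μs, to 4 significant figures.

Per-hop transmission t_tx = L/R = 4000/1.64e+10 = 0.243902 μs.
Per-hop propagation t_prop = 20/206000000 = 0.0970874 μs.
Pipeline fill: first packet needs 4·t_tx to clear all hops; remaining 184 packets each add one t_tx.
Total = (4+185-1)·t_tx + 4·t_prop = 188·0.243902 + 4·0.0970874 = 46.24 μs.

46.24 μs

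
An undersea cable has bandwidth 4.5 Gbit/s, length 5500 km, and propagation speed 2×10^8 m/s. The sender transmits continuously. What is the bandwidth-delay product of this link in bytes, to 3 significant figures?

15500000 bytes

Propagation delay = 5500000 / 200000000 = 0.0275 s.
BDP = R × t_prop = 4500000000 × 0.0275 = 123750000 bits.
In bytes: 123750000/8 = 15500000 bytes.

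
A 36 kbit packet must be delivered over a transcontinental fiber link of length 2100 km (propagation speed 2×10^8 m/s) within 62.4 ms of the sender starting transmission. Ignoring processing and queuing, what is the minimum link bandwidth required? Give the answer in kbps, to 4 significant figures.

693.6 kbps

Propagation delay = 2100000 / 200000000 = 10.5 ms.
Transmission budget = 62.4 − 10.5 = 51.9 ms.
R ≥ L / t_tx = 36000 bits / 0.0519 s = 693.6 kbps.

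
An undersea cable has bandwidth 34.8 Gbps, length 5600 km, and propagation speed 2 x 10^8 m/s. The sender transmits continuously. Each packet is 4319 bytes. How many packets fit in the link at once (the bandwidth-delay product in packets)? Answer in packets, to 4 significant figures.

28200 packets

Propagation delay = 5600000 / 200000000 = 0.028 s.
BDP = R × t_prop = 34800000000 × 0.028 = 974400000 bits.
In packets of 34552 bits: 28200 packets.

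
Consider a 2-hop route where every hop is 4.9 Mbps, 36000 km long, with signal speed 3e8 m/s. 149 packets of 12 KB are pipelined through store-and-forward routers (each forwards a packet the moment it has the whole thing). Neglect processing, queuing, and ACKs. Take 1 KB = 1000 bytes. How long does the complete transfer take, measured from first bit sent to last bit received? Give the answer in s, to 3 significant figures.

Per-hop transmission t_tx = L/R = 96000/4900000 = 0.0195918 s.
Per-hop propagation t_prop = 36000000/300000000 = 0.12 s.
Pipeline fill: first packet needs 2·t_tx to clear all hops; remaining 148 packets each add one t_tx.
Total = (2+149-1)·t_tx + 2·t_prop = 150·0.0195918 + 2·0.12 = 3.18 s.

3.18 s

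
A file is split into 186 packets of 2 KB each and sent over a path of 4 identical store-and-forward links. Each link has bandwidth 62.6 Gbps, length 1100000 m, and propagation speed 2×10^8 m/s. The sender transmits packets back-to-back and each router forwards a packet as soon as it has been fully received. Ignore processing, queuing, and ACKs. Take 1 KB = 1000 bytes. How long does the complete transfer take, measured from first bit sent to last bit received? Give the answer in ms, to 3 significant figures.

22.0 ms

Per-hop transmission t_tx = L/R = 16000/62600000000 = 0.000255591 ms.
Per-hop propagation t_prop = 1100000/200000000 = 5.5 ms.
Pipeline fill: first packet needs 4·t_tx to clear all hops; remaining 185 packets each add one t_tx.
Total = (4+186-1)·t_tx + 4·t_prop = 189·0.000255591 + 4·5.5 = 22.0 ms.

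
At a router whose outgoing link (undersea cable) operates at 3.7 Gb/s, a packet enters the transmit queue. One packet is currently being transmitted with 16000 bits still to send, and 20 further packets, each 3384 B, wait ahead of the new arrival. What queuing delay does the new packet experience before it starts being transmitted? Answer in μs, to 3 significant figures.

Each queued packet: L/R = 27072/3700000000 = 7.31676 μs.
20 queued → 146.335 μs.
Plus remaining 16000 bits of current packet: 4.32432 μs.
Queuing delay = 151 μs.

151 μs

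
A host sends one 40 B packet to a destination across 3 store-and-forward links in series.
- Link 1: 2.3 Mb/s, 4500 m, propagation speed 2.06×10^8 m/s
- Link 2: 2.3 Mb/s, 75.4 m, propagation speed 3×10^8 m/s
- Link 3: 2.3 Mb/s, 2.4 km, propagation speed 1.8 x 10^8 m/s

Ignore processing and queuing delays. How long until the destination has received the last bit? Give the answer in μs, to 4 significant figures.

L = 40 × 8 = 320 bits.
Transmission delay per hop = L/R = 320/2300000 = 139.13 μs; 3 hops → 417.391 μs.
Propagation delays (d/s per hop): 21.8447, 0.251333, 13.3333 μs; sum = 35.4293 μs.
End-to-end = 452.8 μs.

452.8 μs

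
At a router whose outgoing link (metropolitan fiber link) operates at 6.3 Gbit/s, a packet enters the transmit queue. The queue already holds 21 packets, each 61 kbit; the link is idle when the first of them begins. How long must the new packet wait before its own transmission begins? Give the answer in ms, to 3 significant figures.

0.203 ms

Each queued packet: L/R = 61000/6300000000 = 0.00968254 ms.
21 queued → 0.203333 ms.
Queuing delay = 0.203 ms.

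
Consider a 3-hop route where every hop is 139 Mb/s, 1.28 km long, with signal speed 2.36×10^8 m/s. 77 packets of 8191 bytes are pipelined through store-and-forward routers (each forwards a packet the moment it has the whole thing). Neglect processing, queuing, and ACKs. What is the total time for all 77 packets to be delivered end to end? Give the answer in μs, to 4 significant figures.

37260 μs

Per-hop transmission t_tx = L/R = 65528/139000000 = 471.424 μs.
Per-hop propagation t_prop = 1280/236000000 = 5.42373 μs.
Pipeline fill: first packet needs 3·t_tx to clear all hops; remaining 76 packets each add one t_tx.
Total = (3+77-1)·t_tx + 3·t_prop = 79·471.424 + 3·5.42373 = 37260 μs.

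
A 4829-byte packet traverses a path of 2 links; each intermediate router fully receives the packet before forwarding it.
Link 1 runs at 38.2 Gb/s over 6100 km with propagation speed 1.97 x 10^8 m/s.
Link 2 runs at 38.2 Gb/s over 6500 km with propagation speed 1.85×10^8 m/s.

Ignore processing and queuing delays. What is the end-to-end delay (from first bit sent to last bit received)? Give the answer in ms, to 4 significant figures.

L = 4829 × 8 = 38632 bits.
Transmission delay per hop = L/R = 38632/38200000000 = 0.00101131 ms; 2 hops → 0.00202262 ms.
Propagation delays (d/s per hop): 30.9645, 35.1351 ms; sum = 66.0996 ms.
End-to-end = 66.10 ms.

66.10 ms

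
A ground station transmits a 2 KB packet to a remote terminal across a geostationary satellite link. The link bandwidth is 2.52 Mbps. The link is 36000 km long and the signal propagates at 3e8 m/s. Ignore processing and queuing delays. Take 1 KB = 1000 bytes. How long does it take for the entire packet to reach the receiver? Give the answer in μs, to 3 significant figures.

L = 16000 bits.
Transmission delay = L/R = 16000 / 2520000 = 6349.21 μs.
Propagation delay = d/s = 36000000 m / 300000000 m/s = 120000 μs.
Total = 126000 μs.

126000 μs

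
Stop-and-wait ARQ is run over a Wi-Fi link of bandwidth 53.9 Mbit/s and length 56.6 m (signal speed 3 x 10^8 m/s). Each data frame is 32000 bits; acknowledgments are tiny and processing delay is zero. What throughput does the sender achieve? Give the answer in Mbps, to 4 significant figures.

t_tx = L/R = 32000/53900000 = 0.000593692 s.
t_prop = 56.6/300000000 = 1.88667e-07 s; RTT = 3.77333e-07 s.
Cycle = t_tx + RTT = 0.000594069 s.
Throughput = L / cycle = 32000 / 0.000594069 = 53.87 Mbps.

53.87 Mbps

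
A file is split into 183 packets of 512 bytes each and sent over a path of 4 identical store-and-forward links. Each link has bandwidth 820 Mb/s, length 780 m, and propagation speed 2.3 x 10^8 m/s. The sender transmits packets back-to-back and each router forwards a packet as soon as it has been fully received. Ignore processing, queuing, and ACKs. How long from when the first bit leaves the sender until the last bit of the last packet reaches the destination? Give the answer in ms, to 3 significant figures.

0.943 ms

Per-hop transmission t_tx = L/R = 4096/820000000 = 0.00499512 ms.
Per-hop propagation t_prop = 780/2.3e+08 = 0.0033913 ms.
Pipeline fill: first packet needs 4·t_tx to clear all hops; remaining 182 packets each add one t_tx.
Total = (4+183-1)·t_tx + 4·t_prop = 186·0.00499512 + 4·0.0033913 = 0.943 ms.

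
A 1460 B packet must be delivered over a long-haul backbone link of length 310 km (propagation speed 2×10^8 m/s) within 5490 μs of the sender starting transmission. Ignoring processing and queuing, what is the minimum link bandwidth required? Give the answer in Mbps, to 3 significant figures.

L = 11680 bits.
Propagation delay = 310000 / 200000000 = 1550 μs.
Transmission budget = 5490 − 1550 = 3940 μs.
R ≥ L / t_tx = 11680 bits / 0.00394 s = 2.96 Mbps.

2.96 Mbps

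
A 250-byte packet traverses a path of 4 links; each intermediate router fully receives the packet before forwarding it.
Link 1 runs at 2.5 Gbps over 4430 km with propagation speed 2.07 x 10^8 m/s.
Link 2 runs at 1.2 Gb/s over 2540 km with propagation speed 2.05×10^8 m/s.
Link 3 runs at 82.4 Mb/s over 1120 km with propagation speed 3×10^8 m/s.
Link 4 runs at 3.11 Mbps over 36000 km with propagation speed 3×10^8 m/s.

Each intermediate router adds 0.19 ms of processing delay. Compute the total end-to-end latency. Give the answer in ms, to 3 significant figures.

L = 250 × 8 = 2000 bits.
Transmission delays (L/R per hop): 0.0008, 0.00166667, 0.0242718, 0.643087 ms; sum = 0.669825 ms.
Propagation delays (d/s per hop): 21.401, 12.3902, 3.73333, 120 ms; sum = 157.525 ms.
Processing at 3 router(s): 3 × 0.19 ms = 0.57 ms.
End-to-end = 159 ms.

159 ms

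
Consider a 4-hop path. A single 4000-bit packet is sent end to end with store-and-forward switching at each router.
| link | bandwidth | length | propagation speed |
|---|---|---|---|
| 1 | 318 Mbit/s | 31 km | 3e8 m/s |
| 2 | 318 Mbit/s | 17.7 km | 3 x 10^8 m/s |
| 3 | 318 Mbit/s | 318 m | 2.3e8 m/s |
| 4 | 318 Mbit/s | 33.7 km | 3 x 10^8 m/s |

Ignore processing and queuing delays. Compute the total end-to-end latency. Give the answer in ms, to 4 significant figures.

0.3264 ms

Transmission delay per hop = L/R = 4000/318000000 = 0.0125786 ms; 4 hops → 0.0503145 ms.
Propagation delays (d/s per hop): 0.103333, 0.059, 0.00138261, 0.112333 ms; sum = 0.276049 ms.
End-to-end = 0.3264 ms.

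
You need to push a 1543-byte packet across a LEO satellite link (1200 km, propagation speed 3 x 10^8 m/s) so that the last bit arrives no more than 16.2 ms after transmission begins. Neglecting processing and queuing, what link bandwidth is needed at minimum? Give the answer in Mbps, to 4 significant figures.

1.012 Mbps

L = 12344 bits.
Propagation delay = 1200000 / 300000000 = 4 ms.
Transmission budget = 16.2 − 4 = 12.2 ms.
R ≥ L / t_tx = 12344 bits / 0.0122 s = 1.012 Mbps.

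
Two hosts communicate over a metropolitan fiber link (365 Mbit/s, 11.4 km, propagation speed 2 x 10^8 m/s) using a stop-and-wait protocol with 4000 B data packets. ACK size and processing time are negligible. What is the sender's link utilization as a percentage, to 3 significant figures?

43.5 %

t_tx = L/R = 32000/365000000 = 8.76712e-05 s.
t_prop = 11400/200000000 = 5.7e-05 s; RTT = 0.000114 s.
Cycle = t_tx + RTT = 0.000201671 s.
Utilization = t_tx / cycle = 8.76712e-05/0.000201671 = 43.5 %.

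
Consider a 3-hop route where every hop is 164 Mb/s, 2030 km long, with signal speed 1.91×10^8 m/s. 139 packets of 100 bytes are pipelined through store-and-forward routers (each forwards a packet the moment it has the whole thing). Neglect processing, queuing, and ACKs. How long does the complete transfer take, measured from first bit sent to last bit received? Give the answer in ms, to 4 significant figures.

32.57 ms

Per-hop transmission t_tx = L/R = 800/164000000 = 0.00487805 ms.
Per-hop propagation t_prop = 2030000/191000000 = 10.6283 ms.
Pipeline fill: first packet needs 3·t_tx to clear all hops; remaining 138 packets each add one t_tx.
Total = (3+139-1)·t_tx + 3·t_prop = 141·0.00487805 + 3·10.6283 = 32.57 ms.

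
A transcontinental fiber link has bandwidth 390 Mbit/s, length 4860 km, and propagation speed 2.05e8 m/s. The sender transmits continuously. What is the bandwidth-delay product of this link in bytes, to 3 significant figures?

Propagation delay = 4860000 / 2.05e+08 = 0.0237073 s.
BDP = R × t_prop = 390000000 × 0.0237073 = 9245850 bits.
In bytes: 9245850/8 = 1160000 bytes.

1160000 bytes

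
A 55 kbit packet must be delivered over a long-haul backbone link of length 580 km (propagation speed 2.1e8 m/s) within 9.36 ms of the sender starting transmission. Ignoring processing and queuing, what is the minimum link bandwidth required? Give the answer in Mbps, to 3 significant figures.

Propagation delay = 580000 / 210000000 = 2.7619 ms.
Transmission budget = 9.36 − 2.7619 = 6.5981 ms.
R ≥ L / t_tx = 55000 bits / 0.0065981 s = 8.34 Mbps.

8.34 Mbps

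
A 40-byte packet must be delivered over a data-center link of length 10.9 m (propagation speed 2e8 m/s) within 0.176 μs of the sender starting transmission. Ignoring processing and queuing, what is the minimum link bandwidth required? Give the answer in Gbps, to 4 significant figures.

2.634 Gbps

L = 320 bits.
Propagation delay = 10.9 / 200000000 = 0.0545 μs.
Transmission budget = 0.176 − 0.0545 = 0.1215 μs.
R ≥ L / t_tx = 320 bits / 1.215e-07 s = 2.634 Gbps.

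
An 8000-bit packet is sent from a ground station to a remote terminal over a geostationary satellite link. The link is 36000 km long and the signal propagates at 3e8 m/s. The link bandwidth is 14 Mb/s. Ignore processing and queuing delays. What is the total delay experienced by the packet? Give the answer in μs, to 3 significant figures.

Transmission delay = L/R = 8000 / 14000000 = 571.429 μs.
Propagation delay = d/s = 36000000 m / 300000000 m/s = 120000 μs.
Total = 121000 μs.

121000 μs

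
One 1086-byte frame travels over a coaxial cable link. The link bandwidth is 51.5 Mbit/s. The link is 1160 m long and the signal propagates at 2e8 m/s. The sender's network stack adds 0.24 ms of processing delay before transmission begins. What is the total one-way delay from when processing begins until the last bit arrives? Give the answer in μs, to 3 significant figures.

414 μs

L = 1086 × 8 = 8688 bits.
Transmission delay = L/R = 8688 / 51500000 = 168.699 μs.
Propagation delay = d/s = 1160 m / 200000000 m/s = 5.8 μs.
Plus processing delay 0.24 ms = 240 μs.
Total = 414 μs.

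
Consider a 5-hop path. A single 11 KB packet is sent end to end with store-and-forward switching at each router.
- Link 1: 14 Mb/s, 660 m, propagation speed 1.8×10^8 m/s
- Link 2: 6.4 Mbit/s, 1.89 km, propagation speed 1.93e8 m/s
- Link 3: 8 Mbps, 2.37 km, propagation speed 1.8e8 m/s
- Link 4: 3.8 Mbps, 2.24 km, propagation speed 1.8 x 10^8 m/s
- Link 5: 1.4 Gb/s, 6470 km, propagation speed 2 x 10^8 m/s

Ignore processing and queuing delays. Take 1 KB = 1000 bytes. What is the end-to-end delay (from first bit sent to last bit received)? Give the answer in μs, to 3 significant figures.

L = 88000 bits.
Transmission delays (L/R per hop): 6285.71, 13750, 11000, 23157.9, 62.8571 μs; sum = 54256.5 μs.
Propagation delays (d/s per hop): 3.66667, 9.79275, 13.1667, 12.4444, 32350 μs; sum = 32389.1 μs.
End-to-end = 86600 μs.

86600 μs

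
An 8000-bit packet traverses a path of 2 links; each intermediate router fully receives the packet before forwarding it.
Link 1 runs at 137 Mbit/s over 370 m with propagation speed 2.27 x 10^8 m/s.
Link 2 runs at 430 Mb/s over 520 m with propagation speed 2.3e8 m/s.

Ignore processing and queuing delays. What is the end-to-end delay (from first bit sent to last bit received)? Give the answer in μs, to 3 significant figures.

80.9 μs

Transmission delays (L/R per hop): 58.3942, 18.6047 μs; sum = 76.9988 μs.
Propagation delays (d/s per hop): 1.62996, 2.26087 μs; sum = 3.89083 μs.
End-to-end = 80.9 μs.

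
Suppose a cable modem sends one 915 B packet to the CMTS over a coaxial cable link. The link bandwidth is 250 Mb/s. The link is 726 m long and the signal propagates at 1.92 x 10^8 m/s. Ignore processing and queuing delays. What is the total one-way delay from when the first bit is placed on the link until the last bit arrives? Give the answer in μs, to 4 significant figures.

L = 915 × 8 = 7320 bits.
Transmission delay = L/R = 7320 / 250000000 = 29.28 μs.
Propagation delay = d/s = 726 m / 192000000 m/s = 3.78125 μs.
Total = 33.06 μs.

33.06 μs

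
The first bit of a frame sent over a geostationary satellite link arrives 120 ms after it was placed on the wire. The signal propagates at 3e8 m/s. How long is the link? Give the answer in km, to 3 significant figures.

36000 km

d = s × t_prop = 300000000 × 0.12 = 36000 km.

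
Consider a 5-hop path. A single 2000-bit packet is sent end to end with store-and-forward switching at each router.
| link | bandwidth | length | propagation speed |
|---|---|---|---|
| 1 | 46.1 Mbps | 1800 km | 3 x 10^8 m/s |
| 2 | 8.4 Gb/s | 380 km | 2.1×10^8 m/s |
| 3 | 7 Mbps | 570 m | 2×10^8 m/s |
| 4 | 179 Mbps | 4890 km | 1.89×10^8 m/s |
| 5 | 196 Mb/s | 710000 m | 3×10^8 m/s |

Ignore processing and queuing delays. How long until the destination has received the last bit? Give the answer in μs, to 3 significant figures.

Transmission delays (L/R per hop): 43.3839, 0.238095, 285.714, 11.1732, 10.2041 μs; sum = 350.714 μs.
Propagation delays (d/s per hop): 6000, 1809.52, 2.85, 25873, 2366.67 μs; sum = 36052.1 μs.
End-to-end = 36400 μs.

36400 μs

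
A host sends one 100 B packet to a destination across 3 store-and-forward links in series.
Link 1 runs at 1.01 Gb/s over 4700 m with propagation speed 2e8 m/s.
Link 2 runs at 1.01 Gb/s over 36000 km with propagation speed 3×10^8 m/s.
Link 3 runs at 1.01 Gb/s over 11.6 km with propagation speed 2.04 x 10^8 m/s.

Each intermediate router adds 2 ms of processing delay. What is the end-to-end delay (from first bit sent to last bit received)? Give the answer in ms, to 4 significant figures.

124.1 ms

L = 100 × 8 = 800 bits.
Transmission delay per hop = L/R = 800/1010000000 = 0.000792079 ms; 3 hops → 0.00237624 ms.
Propagation delays (d/s per hop): 0.0235, 120, 0.0568627 ms; sum = 120.08 ms.
Processing at 2 router(s): 2 × 2 ms = 4 ms.
End-to-end = 124.1 ms.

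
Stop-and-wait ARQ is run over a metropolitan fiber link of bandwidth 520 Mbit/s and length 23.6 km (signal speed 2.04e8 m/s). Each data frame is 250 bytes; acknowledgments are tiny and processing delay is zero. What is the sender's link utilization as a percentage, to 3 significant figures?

1.64 %

t_tx = L/R = 2000/520000000 = 3.84615e-06 s.
t_prop = 23600/204000000 = 0.000115686 s; RTT = 0.000231373 s.
Cycle = t_tx + RTT = 0.000235219 s.
Utilization = t_tx / cycle = 3.84615e-06/0.000235219 = 1.64 %.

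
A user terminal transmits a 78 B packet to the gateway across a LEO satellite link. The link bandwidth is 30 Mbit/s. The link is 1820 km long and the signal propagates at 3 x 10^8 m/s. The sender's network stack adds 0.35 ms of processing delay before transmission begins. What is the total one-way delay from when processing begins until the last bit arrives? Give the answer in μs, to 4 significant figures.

6437 μs

L = 78 × 8 = 624 bits.
Transmission delay = L/R = 624 / 30000000 = 20.8 μs.
Propagation delay = d/s = 1820000 m / 300000000 m/s = 6066.67 μs.
Plus processing delay 0.35 ms = 350 μs.
Total = 6437 μs.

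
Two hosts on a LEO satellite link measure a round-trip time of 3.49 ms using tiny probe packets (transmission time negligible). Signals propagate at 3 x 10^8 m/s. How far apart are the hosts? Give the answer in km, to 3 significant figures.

One-way propagation = RTT/2 = 1.745 ms.
d = s × t = 300000000 × 0.001745 = 524 km.

524 km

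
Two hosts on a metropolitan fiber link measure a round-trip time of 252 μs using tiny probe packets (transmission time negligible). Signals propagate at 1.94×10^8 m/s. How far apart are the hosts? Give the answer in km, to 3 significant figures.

24.4 km

One-way propagation = RTT/2 = 126 μs.
d = s × t = 194000000 × 0.000126 = 24.4 km.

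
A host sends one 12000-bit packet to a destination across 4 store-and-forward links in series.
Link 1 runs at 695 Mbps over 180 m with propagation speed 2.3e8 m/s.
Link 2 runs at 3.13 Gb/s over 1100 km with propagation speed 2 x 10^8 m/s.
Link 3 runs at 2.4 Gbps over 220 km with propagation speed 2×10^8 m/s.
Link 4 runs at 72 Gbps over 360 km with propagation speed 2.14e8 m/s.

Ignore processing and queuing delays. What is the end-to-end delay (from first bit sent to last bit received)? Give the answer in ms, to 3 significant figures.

8.31 ms

Transmission delays (L/R per hop): 0.0172662, 0.00383387, 0.005, 0.000166667 ms; sum = 0.0262667 ms.
Propagation delays (d/s per hop): 0.000782609, 5.5, 1.1, 1.68224 ms; sum = 8.28303 ms.
End-to-end = 8.31 ms.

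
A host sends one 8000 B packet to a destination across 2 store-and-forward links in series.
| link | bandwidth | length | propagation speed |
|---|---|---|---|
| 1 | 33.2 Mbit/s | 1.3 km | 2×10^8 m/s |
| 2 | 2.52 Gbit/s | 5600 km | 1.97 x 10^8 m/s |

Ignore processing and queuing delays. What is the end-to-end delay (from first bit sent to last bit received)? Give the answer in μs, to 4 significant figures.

30390 μs

L = 8000 × 8 = 64000 bits.
Transmission delays (L/R per hop): 1927.71, 25.3968 μs; sum = 1953.11 μs.
Propagation delays (d/s per hop): 6.5, 28426.4 μs; sum = 28432.9 μs.
End-to-end = 30390 μs.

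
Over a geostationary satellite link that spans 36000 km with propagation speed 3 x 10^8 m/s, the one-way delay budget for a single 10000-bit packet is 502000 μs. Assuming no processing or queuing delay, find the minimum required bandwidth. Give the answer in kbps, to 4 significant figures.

26.18 kbps

Propagation delay = 36000000 / 300000000 = 120000 μs.
Transmission budget = 502000 − 120000 = 382000 μs.
R ≥ L / t_tx = 10000 bits / 0.382 s = 26.18 kbps.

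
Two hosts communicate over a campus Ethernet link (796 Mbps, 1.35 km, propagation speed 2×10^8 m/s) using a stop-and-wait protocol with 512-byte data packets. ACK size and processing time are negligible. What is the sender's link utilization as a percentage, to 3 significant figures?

t_tx = L/R = 4096/796000000 = 5.14573e-06 s.
t_prop = 1350/200000000 = 6.75e-06 s; RTT = 1.35e-05 s.
Cycle = t_tx + RTT = 1.86457e-05 s.
Utilization = t_tx / cycle = 5.14573e-06/1.86457e-05 = 27.6 %.

27.6 %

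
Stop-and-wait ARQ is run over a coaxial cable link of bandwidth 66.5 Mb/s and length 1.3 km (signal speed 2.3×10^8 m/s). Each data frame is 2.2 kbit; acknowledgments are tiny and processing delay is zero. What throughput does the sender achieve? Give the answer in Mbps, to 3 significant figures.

49.6 Mbps

t_tx = L/R = 2200/66500000 = 3.30827e-05 s.
t_prop = 1300/2.3e+08 = 5.65217e-06 s; RTT = 1.13043e-05 s.
Cycle = t_tx + RTT = 4.43871e-05 s.
Throughput = L / cycle = 2200 / 4.43871e-05 = 49.6 Mbps.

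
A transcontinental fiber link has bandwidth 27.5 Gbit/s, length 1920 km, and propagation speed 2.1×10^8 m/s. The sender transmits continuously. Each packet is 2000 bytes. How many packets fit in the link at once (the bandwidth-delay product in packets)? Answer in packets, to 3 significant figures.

Propagation delay = 1920000 / 210000000 = 0.00914286 s.
BDP = R × t_prop = 27500000000 × 0.00914286 = 251429000 bits.
In packets of 16000 bits: 15700 packets.

15700 packets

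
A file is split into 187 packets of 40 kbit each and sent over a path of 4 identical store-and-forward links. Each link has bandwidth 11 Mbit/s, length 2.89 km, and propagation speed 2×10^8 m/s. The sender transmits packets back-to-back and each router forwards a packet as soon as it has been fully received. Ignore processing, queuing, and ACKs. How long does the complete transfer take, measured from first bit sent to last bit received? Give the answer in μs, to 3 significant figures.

Per-hop transmission t_tx = L/R = 40000/11000000 = 3636.36 μs.
Per-hop propagation t_prop = 2890/200000000 = 14.45 μs.
Pipeline fill: first packet needs 4·t_tx to clear all hops; remaining 186 packets each add one t_tx.
Total = (4+187-1)·t_tx + 4·t_prop = 190·3636.36 + 4·14.45 = 691000 μs.

691000 μs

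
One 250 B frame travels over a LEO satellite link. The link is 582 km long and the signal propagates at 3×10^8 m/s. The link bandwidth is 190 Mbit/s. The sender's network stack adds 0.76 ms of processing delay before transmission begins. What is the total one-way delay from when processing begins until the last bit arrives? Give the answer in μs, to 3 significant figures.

L = 250 × 8 = 2000 bits.
Transmission delay = L/R = 2000 / 190000000 = 10.5263 μs.
Propagation delay = d/s = 582000 m / 300000000 m/s = 1940 μs.
Plus processing delay 0.76 ms = 760 μs.
Total = 2710 μs.

2710 μs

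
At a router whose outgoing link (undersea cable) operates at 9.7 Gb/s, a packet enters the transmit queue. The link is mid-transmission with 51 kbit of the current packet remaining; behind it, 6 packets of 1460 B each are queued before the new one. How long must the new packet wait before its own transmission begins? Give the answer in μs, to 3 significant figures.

12.5 μs

Each queued packet: L/R = 11680/9700000000 = 1.20412 μs.
6 queued → 7.22474 μs.
Plus remaining 51000 bits of current packet: 5.25773 μs.
Queuing delay = 12.5 μs.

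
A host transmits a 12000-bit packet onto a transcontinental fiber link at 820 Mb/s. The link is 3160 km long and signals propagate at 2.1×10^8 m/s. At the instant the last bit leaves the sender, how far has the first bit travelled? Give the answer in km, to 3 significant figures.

3.07 km

t_tx = L/R = 12000/820000000 = 1.46341e-05 s.
Distance = s × t_tx = 210000000 × 1.46341e-05 = 3.07 km.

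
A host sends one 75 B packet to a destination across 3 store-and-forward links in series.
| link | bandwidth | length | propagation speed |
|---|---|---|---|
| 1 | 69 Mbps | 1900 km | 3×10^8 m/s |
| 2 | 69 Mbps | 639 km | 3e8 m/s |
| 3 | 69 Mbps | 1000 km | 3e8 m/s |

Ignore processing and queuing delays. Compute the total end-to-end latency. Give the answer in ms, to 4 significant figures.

L = 75 × 8 = 600 bits.
Transmission delay per hop = L/R = 600/69000000 = 0.00869565 ms; 3 hops → 0.026087 ms.
Propagation delays (d/s per hop): 6.33333, 2.13, 3.33333 ms; sum = 11.7967 ms.
End-to-end = 11.82 ms.

11.82 ms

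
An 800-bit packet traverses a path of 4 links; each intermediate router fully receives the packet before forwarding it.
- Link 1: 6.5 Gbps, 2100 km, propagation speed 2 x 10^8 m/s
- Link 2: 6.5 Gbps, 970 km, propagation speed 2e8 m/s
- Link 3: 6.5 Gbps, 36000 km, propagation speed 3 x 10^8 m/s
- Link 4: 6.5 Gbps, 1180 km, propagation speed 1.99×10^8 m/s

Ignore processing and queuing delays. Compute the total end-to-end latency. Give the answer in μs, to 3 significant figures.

Transmission delay per hop = L/R = 800/6500000000 = 0.123077 μs; 4 hops → 0.492308 μs.
Propagation delays (d/s per hop): 10500, 4850, 120000, 5929.65 μs; sum = 141280 μs.
End-to-end = 141000 μs.

141000 μs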